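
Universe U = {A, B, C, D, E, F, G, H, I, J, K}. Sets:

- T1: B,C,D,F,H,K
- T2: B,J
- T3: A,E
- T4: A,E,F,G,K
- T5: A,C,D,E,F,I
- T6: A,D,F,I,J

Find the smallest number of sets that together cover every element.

3

T1, T4, T6 together cover {A, B, C, D, E, F, G, H, I, J, K} — every element.
No 2 of the 6 sets cover everything (all 15 pairs fall short), so 3 is minimum.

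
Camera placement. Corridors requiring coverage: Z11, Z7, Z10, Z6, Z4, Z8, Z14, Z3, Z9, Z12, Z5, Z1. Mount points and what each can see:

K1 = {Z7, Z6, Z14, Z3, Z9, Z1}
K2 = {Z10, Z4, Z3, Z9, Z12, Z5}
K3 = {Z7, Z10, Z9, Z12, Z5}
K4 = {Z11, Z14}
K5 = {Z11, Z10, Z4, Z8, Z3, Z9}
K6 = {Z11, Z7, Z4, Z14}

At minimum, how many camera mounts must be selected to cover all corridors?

3

K1, K2, K5 together cover {Z11, Z7, Z10, Z6, Z4, Z8, Z14, Z3, Z9, Z12, Z5, Z1} — every corridor.
No 2 of the 6 camera mounts cover everything (all 15 pairs fall short), so 3 is minimum.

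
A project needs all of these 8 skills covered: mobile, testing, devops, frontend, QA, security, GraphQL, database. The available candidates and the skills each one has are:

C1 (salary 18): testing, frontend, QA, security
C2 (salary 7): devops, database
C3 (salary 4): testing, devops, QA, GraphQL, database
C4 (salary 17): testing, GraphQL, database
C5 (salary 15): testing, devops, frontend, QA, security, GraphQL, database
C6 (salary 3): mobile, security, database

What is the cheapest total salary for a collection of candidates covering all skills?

18

C5, C6 cover every skill at salary 15 + 3 = 18.
Any cover uses at least 2 candidates; among all covering selections none totals below 18.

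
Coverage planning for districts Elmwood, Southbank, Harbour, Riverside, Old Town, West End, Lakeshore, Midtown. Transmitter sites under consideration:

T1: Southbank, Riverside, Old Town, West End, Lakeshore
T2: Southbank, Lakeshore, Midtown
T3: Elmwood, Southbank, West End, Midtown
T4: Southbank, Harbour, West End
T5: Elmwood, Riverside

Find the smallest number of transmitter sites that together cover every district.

3

T1, T3, T4 together cover {Elmwood, Southbank, Harbour, Riverside, Old Town, West End, Lakeshore, Midtown} — every district.
No 2 of the 5 transmitter sites cover everything (all 10 pairs fall short), so 3 is minimum.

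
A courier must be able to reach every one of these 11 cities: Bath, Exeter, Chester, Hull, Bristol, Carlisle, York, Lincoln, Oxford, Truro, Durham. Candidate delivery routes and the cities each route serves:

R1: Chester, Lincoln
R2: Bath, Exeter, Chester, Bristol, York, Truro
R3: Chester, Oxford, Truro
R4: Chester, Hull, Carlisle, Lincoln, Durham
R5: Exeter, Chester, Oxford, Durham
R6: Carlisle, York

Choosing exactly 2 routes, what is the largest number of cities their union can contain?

Choosing R2, R4 covers {Bath, Exeter, Chester, Hull, Bristol, Carlisle, York, Lincoln, Truro, Durham} — 10 cities.
No choice of 2 routes does better; here Oxford is left uncovered.

10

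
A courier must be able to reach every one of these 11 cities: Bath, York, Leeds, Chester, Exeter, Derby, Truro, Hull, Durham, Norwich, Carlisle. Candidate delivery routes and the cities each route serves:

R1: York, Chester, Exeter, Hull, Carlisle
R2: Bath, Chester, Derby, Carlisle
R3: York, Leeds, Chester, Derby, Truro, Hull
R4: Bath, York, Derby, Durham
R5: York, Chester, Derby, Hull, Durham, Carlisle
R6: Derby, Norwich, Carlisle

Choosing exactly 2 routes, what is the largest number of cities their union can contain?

8

Choosing R1, R3 covers {York, Leeds, Chester, Exeter, Derby, Truro, Hull, Carlisle} — 8 cities.
No choice of 2 routes does better; here Bath, Durham, Norwich are left uncovered.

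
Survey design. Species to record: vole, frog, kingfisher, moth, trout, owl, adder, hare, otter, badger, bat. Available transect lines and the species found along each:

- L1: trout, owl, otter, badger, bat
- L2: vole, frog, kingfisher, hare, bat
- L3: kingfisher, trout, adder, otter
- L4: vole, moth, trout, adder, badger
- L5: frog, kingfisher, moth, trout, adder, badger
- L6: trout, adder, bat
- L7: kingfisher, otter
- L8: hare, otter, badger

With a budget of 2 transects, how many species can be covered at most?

9

Choosing L1, L2 covers {vole, frog, kingfisher, trout, owl, hare, otter, badger, bat} — 9 species.
No choice of 2 transects does better; here moth, adder are left uncovered.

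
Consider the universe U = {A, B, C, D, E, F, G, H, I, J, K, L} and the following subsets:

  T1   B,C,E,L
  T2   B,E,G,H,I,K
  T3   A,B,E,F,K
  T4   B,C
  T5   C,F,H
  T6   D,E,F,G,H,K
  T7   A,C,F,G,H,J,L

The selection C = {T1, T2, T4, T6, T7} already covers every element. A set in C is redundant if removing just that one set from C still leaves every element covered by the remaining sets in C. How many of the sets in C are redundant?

Drop T1: the rest still cover every element — redundant.
Drop T2: I uncovered — not redundant.
Drop T4: the rest still cover every element — redundant.
Drop T6: D uncovered — not redundant.
Drop T7: A, J uncovered — not redundant.
2 redundant: T1, T4.

2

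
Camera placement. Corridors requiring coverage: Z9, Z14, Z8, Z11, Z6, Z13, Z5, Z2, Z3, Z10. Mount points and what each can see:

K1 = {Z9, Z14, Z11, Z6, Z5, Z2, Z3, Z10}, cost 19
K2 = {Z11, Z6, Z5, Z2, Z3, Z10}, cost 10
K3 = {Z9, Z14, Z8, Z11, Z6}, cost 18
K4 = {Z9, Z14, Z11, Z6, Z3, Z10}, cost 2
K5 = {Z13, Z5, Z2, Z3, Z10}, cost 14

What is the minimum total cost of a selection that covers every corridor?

K3, K5 cover every corridor at cost 18 + 14 = 32.
Any cover uses at least 2 camera mounts; among all covering selections none totals below 32.
Greedy by coverage-per-cost would pick K4, K5, K3 for 34 — worse than the optimum 32.

32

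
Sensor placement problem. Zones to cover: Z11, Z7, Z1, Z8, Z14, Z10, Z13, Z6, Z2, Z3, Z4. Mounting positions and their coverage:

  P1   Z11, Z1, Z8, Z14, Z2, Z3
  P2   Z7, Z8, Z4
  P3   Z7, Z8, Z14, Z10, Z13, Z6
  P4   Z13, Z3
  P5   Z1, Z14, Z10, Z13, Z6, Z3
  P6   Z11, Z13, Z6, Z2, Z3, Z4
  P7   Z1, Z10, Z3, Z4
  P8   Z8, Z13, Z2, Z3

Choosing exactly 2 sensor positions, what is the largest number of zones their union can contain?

10

Choosing P1, P3 covers {Z11, Z7, Z1, Z8, Z14, Z10, Z13, Z6, Z2, Z3} — 10 zones.
No choice of 2 sensor positions does better; here Z4 is left uncovered.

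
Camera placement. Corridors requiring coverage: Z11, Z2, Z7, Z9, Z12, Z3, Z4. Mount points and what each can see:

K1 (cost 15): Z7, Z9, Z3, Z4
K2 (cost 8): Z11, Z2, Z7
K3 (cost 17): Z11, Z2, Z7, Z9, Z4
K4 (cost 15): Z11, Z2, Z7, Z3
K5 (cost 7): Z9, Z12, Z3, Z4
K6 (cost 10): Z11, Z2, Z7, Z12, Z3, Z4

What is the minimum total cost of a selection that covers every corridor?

K2, K5 cover every corridor at cost 8 + 7 = 15.
Any cover uses at least 2 camera mounts; among all covering selections none totals below 15.
Greedy by coverage-per-cost would pick K6, K5 for 17 — worse than the optimum 15.

15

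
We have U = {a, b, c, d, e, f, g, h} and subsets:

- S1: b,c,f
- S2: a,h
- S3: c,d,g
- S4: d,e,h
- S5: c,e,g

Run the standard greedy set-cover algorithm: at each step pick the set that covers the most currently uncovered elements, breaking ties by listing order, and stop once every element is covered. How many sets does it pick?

4

Pick 1: S1 covers 3 new elements (b, c, f).
Pick 2: S4 covers 3 new elements (d, e, h).
Pick 3: S2 covers 1 new elements (a).
Pick 4: S3 covers 1 new elements (g).
Greedy uses 4 sets.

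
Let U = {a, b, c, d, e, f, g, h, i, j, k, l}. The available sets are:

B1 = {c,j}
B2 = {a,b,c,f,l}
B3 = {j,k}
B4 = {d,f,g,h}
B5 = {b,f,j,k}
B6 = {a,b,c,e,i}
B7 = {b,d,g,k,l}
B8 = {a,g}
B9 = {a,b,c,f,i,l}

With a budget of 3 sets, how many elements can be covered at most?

11

Choosing B3, B4, B6 covers {a, b, c, d, e, f, g, h, i, j, k} — 11 elements.
No choice of 3 sets does better; here l is left uncovered.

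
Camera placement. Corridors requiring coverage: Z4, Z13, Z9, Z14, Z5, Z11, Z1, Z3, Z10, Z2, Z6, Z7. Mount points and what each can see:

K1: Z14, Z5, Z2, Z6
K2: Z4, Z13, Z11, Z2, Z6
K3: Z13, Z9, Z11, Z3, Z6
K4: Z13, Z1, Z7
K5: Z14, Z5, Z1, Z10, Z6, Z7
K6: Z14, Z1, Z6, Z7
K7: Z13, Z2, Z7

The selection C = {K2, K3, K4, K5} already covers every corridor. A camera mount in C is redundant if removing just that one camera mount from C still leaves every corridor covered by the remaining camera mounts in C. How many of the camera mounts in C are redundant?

Drop K2: Z4, Z2 uncovered — not redundant.
Drop K3: Z9, Z3 uncovered — not redundant.
Drop K4: the rest still cover every corridor — redundant.
Drop K5: Z14, Z5, Z10 uncovered — not redundant.
1 redundant: K4.

1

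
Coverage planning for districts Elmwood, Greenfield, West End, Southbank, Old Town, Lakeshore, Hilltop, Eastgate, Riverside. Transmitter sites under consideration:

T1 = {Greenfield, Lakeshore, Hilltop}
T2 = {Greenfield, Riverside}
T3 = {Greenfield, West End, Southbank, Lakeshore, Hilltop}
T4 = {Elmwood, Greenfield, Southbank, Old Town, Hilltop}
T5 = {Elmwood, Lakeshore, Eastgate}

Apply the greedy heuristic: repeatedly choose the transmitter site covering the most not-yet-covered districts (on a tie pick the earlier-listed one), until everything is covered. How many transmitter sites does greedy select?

Pick 1: T3 covers 5 new districts (Greenfield, West End, Southbank, Lakeshore, Hilltop).
Pick 2: T4 covers 2 new districts (Elmwood, Old Town).
Pick 3: T2 covers 1 new districts (Riverside).
Pick 4: T5 covers 1 new districts (Eastgate).
Greedy uses 4 transmitter sites.

4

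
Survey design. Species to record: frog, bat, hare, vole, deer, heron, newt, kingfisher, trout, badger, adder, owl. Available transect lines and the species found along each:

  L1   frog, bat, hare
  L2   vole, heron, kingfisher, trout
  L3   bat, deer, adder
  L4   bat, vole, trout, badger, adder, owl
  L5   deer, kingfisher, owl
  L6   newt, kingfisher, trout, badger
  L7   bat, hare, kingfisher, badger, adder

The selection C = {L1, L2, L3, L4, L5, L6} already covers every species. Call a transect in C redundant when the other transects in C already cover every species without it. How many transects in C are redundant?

3

Drop L1: frog, hare uncovered — not redundant.
Drop L2: heron uncovered — not redundant.
Drop L3: the rest still cover every species — redundant.
Drop L4: the rest still cover every species — redundant.
Drop L5: the rest still cover every species — redundant.
Drop L6: newt uncovered — not redundant.
3 redundant: L3, L4, L5.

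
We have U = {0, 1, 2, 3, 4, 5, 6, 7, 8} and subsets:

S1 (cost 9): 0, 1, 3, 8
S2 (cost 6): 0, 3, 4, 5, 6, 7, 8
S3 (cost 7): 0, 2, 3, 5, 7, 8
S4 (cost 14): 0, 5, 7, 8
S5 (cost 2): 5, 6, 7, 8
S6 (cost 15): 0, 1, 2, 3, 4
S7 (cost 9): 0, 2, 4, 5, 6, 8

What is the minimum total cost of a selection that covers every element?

S5, S6 cover every element at cost 2 + 15 = 17.
Any cover uses at least 2 sets; among all covering selections none totals below 17.

17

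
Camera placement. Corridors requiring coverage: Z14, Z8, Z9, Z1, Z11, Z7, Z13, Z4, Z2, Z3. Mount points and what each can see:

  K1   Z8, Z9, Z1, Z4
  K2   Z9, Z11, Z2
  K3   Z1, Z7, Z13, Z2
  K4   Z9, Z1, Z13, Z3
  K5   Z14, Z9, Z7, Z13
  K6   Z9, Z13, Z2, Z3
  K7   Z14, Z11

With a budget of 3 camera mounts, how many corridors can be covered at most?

Choosing K1, K2, K5 covers {Z14, Z8, Z9, Z1, Z11, Z7, Z13, Z4, Z2} — 9 corridors.
No choice of 3 camera mounts does better; here Z3 is left uncovered.

9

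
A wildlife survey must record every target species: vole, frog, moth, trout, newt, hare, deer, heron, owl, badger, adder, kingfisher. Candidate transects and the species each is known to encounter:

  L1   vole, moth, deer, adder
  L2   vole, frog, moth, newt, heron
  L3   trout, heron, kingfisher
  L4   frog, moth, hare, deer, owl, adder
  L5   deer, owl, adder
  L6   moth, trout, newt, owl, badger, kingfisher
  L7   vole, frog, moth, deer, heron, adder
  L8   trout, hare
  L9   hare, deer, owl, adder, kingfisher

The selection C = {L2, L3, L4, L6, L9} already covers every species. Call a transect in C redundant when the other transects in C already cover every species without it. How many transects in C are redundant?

Drop L2: vole uncovered — not redundant.
Drop L3: the rest still cover every species — redundant.
Drop L4: the rest still cover every species — redundant.
Drop L6: badger uncovered — not redundant.
Drop L9: the rest still cover every species — redundant.
3 redundant: L3, L4, L9.

3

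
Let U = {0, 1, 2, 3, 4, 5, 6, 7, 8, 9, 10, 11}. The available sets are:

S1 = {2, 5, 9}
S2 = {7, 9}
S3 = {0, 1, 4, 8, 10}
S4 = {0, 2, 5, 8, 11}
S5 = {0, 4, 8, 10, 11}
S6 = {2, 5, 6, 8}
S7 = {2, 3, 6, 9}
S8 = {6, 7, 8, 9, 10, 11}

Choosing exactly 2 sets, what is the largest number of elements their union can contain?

Choosing S3, S7 covers {0, 1, 2, 3, 4, 6, 8, 9, 10} — 9 elements.
No choice of 2 sets does better; here 5, 7, 11 are left uncovered.

9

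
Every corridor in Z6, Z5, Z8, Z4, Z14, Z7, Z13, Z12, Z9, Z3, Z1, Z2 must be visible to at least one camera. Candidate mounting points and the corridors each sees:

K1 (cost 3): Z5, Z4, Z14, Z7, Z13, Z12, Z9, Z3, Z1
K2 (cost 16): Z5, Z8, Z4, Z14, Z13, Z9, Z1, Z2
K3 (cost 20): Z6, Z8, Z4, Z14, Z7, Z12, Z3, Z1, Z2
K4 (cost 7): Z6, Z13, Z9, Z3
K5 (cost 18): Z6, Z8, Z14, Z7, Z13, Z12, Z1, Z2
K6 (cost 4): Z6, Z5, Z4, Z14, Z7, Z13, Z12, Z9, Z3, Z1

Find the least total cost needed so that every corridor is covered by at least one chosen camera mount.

K2, K6 cover every corridor at cost 16 + 4 = 20.
Any cover uses at least 2 camera mounts; among all covering selections none totals below 20.
Greedy by coverage-per-cost would pick K1, K6, K2 for 23 — worse than the optimum 20.

20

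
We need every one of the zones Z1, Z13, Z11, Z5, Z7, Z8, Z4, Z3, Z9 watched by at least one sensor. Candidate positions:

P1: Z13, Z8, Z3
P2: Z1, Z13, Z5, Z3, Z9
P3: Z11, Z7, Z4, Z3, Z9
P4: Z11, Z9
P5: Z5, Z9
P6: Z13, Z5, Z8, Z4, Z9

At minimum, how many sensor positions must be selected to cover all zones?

3

P1, P2, P3 together cover {Z1, Z13, Z11, Z5, Z7, Z8, Z4, Z3, Z9} — every zone.
No 2 of the 6 sensor positions cover everything (all 15 pairs fall short), so 3 is minimum.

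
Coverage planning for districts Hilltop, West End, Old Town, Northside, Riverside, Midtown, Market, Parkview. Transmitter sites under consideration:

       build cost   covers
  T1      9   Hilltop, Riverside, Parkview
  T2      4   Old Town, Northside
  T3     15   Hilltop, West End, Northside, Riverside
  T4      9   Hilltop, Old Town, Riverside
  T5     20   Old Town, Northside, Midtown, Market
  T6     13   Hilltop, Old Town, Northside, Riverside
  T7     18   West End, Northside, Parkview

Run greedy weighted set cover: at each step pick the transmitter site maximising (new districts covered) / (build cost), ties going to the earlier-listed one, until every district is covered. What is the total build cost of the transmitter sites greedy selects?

Pick 1: T2 adds 2 new (Old Town, Northside) at build cost 4 (ratio 2/4).
Pick 2: T1 adds 3 new (Hilltop, Riverside, Parkview) at build cost 9 (ratio 3/9).
Pick 3: T5 adds 2 new (Midtown, Market) at build cost 20 (ratio 2/20).
Pick 4: T3 adds 1 new (West End) at build cost 15 (ratio 1/15).
Greedy total build cost: 4 + 9 + 20 + 15 = 48. (The true optimum is 44, so greedy overshoots here.)

48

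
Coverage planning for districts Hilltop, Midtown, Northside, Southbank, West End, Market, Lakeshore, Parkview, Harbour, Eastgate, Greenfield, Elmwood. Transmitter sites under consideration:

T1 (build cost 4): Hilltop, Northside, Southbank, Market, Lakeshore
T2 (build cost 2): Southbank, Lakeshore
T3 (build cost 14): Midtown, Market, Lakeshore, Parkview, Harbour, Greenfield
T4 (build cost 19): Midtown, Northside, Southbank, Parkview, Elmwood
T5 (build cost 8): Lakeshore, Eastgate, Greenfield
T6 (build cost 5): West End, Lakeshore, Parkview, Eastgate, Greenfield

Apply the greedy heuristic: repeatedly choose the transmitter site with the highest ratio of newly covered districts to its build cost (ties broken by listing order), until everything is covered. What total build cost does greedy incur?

Pick 1: T1 adds 5 new (Hilltop, Northside, Southbank, Market, Lakeshore) at build cost 4 (ratio 5/4).
Pick 2: T6 adds 4 new (West End, Parkview, Eastgate, Greenfield) at build cost 5 (ratio 4/5).
Pick 3: T3 adds 2 new (Midtown, Harbour) at build cost 14 (ratio 2/14).
Pick 4: T4 adds 1 new (Elmwood) at build cost 19 (ratio 1/19).
Greedy total build cost: 4 + 5 + 14 + 19 = 42.

42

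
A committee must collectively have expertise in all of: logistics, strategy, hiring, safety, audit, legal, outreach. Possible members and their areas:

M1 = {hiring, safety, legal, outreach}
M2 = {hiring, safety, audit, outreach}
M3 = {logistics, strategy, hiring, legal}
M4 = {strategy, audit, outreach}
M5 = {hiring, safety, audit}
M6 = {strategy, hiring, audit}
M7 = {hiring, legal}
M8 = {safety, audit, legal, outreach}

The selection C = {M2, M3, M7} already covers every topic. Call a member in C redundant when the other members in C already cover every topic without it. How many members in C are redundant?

1

Drop M2: safety, audit, outreach uncovered — not redundant.
Drop M3: logistics, strategy uncovered — not redundant.
Drop M7: the rest still cover every topic — redundant.
1 redundant: M7.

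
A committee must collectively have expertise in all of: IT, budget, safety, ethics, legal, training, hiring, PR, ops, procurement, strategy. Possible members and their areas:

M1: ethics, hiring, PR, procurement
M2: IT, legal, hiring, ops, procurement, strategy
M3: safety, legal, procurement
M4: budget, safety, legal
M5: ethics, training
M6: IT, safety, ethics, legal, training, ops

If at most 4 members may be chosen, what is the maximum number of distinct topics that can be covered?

Choosing M1, M2, M4, M5 covers {IT, budget, safety, ethics, legal, training, hiring, PR, ops, procurement, strategy} — 11 topics.
That is all 11 topics.

11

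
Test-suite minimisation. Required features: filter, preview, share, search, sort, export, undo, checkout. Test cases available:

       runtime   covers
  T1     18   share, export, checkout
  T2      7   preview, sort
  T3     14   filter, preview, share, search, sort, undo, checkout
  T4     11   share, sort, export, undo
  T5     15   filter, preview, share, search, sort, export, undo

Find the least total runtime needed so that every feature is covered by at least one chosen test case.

25

T3, T4 cover every feature at runtime 14 + 11 = 25.
Any cover uses at least 2 test cases; among all covering selections none totals below 25.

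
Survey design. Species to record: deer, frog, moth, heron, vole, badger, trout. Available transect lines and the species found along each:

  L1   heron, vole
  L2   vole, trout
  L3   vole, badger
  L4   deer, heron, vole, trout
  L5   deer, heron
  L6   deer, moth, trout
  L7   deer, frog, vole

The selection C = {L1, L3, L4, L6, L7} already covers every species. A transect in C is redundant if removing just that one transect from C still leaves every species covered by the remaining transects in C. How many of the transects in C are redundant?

2

Drop L1: the rest still cover every species — redundant.
Drop L3: badger uncovered — not redundant.
Drop L4: the rest still cover every species — redundant.
Drop L6: moth uncovered — not redundant.
Drop L7: frog uncovered — not redundant.
2 redundant: L1, L4.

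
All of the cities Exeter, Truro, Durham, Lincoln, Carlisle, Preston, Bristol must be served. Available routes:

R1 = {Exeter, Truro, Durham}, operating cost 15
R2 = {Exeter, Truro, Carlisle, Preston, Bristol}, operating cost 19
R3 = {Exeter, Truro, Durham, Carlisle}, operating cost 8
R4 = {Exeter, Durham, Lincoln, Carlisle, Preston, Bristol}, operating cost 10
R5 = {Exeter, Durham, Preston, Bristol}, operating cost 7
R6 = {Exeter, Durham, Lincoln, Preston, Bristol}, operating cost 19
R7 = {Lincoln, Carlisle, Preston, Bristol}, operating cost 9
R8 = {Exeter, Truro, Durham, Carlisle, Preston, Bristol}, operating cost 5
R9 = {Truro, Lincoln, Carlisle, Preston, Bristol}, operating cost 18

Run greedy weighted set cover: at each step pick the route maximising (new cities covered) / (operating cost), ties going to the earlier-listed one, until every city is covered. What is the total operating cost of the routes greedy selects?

Pick 1: R8 adds 6 new (Exeter, Truro, Durham, Carlisle, Preston, Bristol) at operating cost 5 (ratio 6/5).
Pick 2: R7 adds 1 new (Lincoln) at operating cost 9 (ratio 1/9).
Greedy total operating cost: 5 + 9 = 14.

14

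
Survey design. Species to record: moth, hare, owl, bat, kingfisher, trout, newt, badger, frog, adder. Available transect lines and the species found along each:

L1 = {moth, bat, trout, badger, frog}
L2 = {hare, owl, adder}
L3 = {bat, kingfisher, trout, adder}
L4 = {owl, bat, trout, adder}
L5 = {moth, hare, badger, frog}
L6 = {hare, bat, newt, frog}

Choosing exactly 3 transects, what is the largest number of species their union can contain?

9

Choosing L1, L2, L3 covers {moth, hare, owl, bat, kingfisher, trout, badger, frog, adder} — 9 species.
No choice of 3 transects does better; here newt is left uncovered.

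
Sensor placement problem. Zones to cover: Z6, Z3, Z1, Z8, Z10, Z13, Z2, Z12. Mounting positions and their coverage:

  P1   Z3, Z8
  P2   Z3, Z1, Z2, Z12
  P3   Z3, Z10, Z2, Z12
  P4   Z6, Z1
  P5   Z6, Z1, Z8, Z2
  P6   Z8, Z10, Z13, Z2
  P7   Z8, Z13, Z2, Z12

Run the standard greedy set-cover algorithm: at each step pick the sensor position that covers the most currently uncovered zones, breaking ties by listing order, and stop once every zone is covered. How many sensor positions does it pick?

3

Pick 1: P2 covers 4 new zones (Z3, Z1, Z2, Z12).
Pick 2: P6 covers 3 new zones (Z8, Z10, Z13).
Pick 3: P4 covers 1 new zones (Z6).
Greedy uses 3 sensor positions.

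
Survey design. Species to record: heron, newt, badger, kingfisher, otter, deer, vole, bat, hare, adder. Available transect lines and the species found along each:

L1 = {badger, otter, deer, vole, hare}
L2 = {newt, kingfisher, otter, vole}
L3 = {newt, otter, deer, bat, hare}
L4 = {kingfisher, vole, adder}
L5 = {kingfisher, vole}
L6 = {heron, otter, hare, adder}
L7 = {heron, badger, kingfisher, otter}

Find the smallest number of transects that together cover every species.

L3, L4, L7 together cover {heron, newt, badger, kingfisher, otter, deer, vole, bat, hare, adder} — every species.
No 2 of the 7 transects cover everything (all 21 pairs fall short), so 3 is minimum.
Greedy (largest uncovered first) would take L1, L2, L6, L3 — 4 transects — but 3 suffice.

3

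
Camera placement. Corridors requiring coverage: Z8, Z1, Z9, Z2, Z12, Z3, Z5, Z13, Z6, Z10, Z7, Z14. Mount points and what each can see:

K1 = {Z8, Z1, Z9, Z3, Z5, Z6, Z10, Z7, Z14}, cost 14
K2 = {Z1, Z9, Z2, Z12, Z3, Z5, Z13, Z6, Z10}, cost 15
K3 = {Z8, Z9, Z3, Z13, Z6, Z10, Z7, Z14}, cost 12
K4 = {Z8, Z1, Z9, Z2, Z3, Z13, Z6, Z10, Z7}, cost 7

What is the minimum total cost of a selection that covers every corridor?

K2, K3 cover every corridor at cost 15 + 12 = 27.
Any cover uses at least 2 camera mounts; among all covering selections none totals below 27.
Greedy by coverage-per-cost would pick K4, K1, K2 for 36 — worse than the optimum 27.

27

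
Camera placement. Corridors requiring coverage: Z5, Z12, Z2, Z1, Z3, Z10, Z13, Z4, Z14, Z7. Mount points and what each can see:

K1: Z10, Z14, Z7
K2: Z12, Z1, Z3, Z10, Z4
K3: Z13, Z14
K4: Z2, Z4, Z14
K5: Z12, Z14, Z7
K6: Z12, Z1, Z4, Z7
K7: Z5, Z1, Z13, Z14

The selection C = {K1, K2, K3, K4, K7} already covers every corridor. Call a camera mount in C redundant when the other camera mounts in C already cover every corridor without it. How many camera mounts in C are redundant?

Drop K1: Z7 uncovered — not redundant.
Drop K2: Z12, Z3 uncovered — not redundant.
Drop K3: the rest still cover every corridor — redundant.
Drop K4: Z2 uncovered — not redundant.
Drop K7: Z5 uncovered — not redundant.
1 redundant: K3.

1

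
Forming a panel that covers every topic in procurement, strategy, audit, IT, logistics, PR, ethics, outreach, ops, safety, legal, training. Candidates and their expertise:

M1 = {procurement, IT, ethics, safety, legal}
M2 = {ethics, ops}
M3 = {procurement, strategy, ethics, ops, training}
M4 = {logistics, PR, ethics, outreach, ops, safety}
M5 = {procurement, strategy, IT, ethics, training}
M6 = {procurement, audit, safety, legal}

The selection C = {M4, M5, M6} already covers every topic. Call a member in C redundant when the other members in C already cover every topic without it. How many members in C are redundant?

0

Drop M4: logistics, PR, outreach, ops uncovered — not redundant.
Drop M5: strategy, IT, training uncovered — not redundant.
Drop M6: audit, legal uncovered — not redundant.
None of the members in C is redundant.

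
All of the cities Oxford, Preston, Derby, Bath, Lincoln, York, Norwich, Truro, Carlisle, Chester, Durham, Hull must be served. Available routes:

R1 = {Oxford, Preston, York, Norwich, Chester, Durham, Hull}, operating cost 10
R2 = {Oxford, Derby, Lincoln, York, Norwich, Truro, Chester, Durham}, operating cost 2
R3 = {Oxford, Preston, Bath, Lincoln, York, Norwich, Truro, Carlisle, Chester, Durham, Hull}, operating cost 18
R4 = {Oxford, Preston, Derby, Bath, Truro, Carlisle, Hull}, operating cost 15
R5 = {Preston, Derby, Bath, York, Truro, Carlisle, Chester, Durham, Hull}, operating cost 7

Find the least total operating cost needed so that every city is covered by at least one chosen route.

R2, R5 cover every city at operating cost 2 + 7 = 9.
Any cover uses at least 2 routes; among all covering selections none totals below 9.

9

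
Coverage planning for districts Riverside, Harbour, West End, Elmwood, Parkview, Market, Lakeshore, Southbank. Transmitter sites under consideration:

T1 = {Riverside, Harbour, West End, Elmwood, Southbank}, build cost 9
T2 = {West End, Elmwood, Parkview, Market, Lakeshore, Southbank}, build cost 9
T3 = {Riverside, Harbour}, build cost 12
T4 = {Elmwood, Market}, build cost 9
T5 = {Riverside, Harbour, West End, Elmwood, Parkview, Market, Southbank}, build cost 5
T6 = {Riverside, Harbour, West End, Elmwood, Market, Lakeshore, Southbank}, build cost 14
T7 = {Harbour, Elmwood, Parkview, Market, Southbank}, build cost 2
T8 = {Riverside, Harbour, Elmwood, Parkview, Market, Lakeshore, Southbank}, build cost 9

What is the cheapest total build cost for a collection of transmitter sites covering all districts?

14

T2, T5 cover every district at build cost 9 + 5 = 14.
Any cover uses at least 2 transmitter sites; among all covering selections none totals below 14.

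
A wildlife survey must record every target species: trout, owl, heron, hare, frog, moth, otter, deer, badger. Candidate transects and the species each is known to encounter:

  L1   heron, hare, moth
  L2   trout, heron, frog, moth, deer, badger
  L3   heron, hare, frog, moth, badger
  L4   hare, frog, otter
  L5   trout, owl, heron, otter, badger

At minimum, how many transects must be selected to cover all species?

3

L1, L2, L5 together cover {trout, owl, heron, hare, frog, moth, otter, deer, badger} — every species.
No 2 of the 5 transects cover everything (all 10 pairs fall short), so 3 is minimum.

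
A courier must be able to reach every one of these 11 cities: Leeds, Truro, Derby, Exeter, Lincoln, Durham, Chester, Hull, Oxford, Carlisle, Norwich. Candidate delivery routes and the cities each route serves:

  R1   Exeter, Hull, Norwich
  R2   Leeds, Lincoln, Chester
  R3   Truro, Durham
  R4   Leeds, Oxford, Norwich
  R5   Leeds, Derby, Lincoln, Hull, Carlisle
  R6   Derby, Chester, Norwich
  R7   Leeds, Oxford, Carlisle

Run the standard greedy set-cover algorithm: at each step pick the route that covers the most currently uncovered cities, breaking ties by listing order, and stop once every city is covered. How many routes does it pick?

Pick 1: R5 covers 5 new cities (Leeds, Derby, Lincoln, Hull, Carlisle).
Pick 2: R1 covers 2 new cities (Exeter, Norwich).
Pick 3: R3 covers 2 new cities (Truro, Durham).
Pick 4: R2 covers 1 new cities (Chester).
Pick 5: R4 covers 1 new cities (Oxford).
Greedy uses 5 routes.

5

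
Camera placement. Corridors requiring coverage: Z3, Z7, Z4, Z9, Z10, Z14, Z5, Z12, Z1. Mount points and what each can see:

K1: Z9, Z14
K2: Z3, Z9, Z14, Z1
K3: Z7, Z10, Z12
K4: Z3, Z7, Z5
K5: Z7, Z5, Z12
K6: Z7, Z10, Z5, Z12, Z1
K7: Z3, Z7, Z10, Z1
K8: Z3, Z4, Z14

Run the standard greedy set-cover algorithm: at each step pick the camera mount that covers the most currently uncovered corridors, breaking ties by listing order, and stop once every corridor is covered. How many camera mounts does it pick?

3

Pick 1: K6 covers 5 new corridors (Z7, Z10, Z5, Z12, Z1).
Pick 2: K2 covers 3 new corridors (Z3, Z9, Z14).
Pick 3: K8 covers 1 new corridors (Z4).
Greedy uses 3 camera mounts.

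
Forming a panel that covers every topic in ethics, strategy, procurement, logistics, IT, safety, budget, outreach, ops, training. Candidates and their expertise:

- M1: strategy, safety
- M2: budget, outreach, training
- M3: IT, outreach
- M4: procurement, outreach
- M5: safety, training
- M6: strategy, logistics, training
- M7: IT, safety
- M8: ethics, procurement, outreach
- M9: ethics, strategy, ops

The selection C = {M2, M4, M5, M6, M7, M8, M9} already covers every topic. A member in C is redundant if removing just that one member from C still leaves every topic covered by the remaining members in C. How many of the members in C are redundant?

3

Drop M2: budget uncovered — not redundant.
Drop M4: the rest still cover every topic — redundant.
Drop M5: the rest still cover every topic — redundant.
Drop M6: logistics uncovered — not redundant.
Drop M7: IT uncovered — not redundant.
Drop M8: the rest still cover every topic — redundant.
Drop M9: ops uncovered — not redundant.
3 redundant: M4, M5, M8.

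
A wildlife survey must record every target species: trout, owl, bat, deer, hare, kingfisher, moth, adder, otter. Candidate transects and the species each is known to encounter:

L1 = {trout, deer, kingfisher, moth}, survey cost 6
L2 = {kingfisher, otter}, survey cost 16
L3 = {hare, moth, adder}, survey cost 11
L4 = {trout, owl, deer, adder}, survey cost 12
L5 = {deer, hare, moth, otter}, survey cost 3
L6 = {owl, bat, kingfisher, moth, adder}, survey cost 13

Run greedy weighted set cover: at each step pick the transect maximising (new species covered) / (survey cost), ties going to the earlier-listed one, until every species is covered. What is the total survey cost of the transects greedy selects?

22

Pick 1: L5 adds 4 new (deer, hare, moth, otter) at survey cost 3 (ratio 4/3).
Pick 2: L1 adds 2 new (trout, kingfisher) at survey cost 6 (ratio 2/6).
Pick 3: L6 adds 3 new (owl, bat, adder) at survey cost 13 (ratio 3/13).
Greedy total survey cost: 3 + 6 + 13 = 22.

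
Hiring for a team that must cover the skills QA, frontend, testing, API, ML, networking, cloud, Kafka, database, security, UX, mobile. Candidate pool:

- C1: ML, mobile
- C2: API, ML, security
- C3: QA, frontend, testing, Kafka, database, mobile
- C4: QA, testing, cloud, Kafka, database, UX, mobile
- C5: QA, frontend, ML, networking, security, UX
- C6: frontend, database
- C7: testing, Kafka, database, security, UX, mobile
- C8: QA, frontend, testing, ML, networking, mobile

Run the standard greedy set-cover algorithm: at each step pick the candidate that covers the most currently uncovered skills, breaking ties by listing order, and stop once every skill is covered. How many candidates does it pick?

Pick 1: C4 covers 7 new skills (QA, testing, cloud, Kafka, database, UX, mobile).
Pick 2: C5 covers 4 new skills (frontend, ML, networking, security).
Pick 3: C2 covers 1 new skills (API).
Greedy uses 3 candidates.

3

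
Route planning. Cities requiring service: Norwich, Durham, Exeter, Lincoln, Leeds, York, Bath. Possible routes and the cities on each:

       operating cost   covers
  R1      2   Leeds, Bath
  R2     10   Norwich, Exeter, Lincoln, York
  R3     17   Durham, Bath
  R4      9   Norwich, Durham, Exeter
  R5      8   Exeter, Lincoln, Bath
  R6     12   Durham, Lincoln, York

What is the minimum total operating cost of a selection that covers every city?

21

R1, R2, R4 cover every city at operating cost 2 + 10 + 9 = 21.
Any cover uses at least 3 routes; among all covering selections none totals below 21.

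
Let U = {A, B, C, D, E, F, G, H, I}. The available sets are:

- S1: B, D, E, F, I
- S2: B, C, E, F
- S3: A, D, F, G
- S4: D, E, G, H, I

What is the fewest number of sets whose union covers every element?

3

S2, S3, S4 together cover {A, B, C, D, E, F, G, H, I} — every element.
No 2 of the 4 sets cover everything (all 6 pairs fall short), so 3 is minimum.
Greedy (largest uncovered first) would take S1, S3, S2, S4 — 4 sets — but 3 suffice.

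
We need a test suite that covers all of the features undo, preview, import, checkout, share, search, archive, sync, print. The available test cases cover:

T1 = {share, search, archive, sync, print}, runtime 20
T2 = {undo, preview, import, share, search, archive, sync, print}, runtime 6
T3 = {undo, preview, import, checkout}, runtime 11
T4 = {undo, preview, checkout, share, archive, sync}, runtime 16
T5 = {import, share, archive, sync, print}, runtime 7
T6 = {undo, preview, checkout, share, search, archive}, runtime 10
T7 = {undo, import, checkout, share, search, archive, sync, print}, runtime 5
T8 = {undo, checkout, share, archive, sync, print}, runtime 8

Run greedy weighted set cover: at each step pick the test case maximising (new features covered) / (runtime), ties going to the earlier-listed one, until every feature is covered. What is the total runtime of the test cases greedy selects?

11

Pick 1: T7 adds 8 new (undo, import, checkout, share, search, archive, sync, print) at runtime 5 (ratio 8/5).
Pick 2: T2 adds 1 new (preview) at runtime 6 (ratio 1/6).
Greedy total runtime: 5 + 6 = 11.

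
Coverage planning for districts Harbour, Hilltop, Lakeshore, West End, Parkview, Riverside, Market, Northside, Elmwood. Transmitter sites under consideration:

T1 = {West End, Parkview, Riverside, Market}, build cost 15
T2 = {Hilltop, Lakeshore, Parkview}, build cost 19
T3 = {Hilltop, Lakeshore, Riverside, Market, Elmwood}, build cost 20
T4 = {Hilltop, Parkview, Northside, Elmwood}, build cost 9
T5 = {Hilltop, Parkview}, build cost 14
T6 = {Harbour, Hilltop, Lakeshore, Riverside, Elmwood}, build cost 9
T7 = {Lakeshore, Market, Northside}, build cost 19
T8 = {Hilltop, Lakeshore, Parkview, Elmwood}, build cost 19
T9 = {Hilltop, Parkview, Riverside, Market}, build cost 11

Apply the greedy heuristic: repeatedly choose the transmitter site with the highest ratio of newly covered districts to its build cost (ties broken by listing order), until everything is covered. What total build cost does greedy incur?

33

Pick 1: T6 adds 5 new (Harbour, Hilltop, Lakeshore, Riverside, Elmwood) at build cost 9 (ratio 5/9).
Pick 2: T4 adds 2 new (Parkview, Northside) at build cost 9 (ratio 2/9).
Pick 3: T1 adds 2 new (West End, Market) at build cost 15 (ratio 2/15).
Greedy total build cost: 9 + 9 + 15 = 33.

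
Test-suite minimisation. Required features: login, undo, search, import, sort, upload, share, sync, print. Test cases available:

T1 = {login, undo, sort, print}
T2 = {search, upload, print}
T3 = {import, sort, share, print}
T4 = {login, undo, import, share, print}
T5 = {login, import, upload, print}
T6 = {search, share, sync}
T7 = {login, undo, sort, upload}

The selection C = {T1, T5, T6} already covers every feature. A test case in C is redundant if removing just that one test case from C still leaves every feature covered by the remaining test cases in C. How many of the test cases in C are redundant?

Drop T1: undo, sort uncovered — not redundant.
Drop T5: import, upload uncovered — not redundant.
Drop T6: search, share, sync uncovered — not redundant.
None of the test cases in C is redundant.

0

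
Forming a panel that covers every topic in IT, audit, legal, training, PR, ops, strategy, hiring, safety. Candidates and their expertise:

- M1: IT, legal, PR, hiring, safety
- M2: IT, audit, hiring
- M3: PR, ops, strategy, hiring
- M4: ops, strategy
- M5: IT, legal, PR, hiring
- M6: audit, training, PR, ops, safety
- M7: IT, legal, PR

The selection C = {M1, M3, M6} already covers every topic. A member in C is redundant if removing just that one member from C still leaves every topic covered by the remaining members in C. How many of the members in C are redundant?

Drop M1: IT, legal uncovered — not redundant.
Drop M3: strategy uncovered — not redundant.
Drop M6: audit, training uncovered — not redundant.
None of the members in C is redundant.

0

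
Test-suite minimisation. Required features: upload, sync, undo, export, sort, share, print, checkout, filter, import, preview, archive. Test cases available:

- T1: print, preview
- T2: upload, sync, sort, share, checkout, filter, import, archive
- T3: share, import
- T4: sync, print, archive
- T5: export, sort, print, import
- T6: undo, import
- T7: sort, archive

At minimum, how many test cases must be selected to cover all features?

T1, T2, T5, T6 together cover {upload, sync, undo, export, sort, share, print, checkout, filter, import, preview, archive} — every feature.
No 3 of the 7 test cases cover everything (all 35 triples fall short), so 4 is minimum.

4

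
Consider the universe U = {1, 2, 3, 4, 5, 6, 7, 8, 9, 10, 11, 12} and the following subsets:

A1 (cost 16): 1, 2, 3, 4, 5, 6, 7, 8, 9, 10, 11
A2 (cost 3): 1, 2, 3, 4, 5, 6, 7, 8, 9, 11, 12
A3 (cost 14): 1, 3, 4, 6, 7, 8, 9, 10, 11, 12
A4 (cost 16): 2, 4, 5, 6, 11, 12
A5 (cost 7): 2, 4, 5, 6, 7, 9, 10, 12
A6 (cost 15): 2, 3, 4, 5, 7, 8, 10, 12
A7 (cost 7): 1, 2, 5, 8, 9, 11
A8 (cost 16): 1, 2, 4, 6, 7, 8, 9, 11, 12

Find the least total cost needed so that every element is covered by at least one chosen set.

10

A2, A5 cover every element at cost 3 + 7 = 10.
Any cover uses at least 2 sets; among all covering selections none totals below 10.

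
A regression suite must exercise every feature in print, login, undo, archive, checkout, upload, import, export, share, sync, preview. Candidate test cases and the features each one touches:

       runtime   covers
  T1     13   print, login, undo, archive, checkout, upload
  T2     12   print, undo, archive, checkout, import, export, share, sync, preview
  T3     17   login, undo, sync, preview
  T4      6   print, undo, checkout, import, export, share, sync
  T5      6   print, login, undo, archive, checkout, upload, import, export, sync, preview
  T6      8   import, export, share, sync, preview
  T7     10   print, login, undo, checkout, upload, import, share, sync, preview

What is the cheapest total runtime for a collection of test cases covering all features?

T4, T5 cover every feature at runtime 6 + 6 = 12.
Any cover uses at least 2 test cases; among all covering selections none totals below 12.

12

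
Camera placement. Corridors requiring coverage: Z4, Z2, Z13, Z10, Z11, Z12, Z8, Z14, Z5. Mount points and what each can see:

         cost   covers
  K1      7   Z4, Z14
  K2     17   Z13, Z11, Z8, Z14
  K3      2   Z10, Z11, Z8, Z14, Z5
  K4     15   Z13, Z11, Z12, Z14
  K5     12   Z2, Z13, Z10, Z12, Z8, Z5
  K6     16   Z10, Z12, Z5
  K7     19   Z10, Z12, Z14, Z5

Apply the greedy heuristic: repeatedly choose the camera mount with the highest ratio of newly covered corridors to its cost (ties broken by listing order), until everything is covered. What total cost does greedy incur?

21

Pick 1: K3 adds 5 new (Z10, Z11, Z8, Z14, Z5) at cost 2 (ratio 5/2).
Pick 2: K5 adds 3 new (Z2, Z13, Z12) at cost 12 (ratio 3/12).
Pick 3: K1 adds 1 new (Z4) at cost 7 (ratio 1/7).
Greedy total cost: 2 + 12 + 7 = 21.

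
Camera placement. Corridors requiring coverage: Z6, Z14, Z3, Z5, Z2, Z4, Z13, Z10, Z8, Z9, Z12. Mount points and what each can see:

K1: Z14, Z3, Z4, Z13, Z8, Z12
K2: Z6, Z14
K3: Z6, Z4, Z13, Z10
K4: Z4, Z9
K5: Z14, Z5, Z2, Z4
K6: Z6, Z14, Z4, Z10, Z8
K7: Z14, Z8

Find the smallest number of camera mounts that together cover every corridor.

K1, K3, K4, K5 together cover {Z6, Z14, Z3, Z5, Z2, Z4, Z13, Z10, Z8, Z9, Z12} — every corridor.
No 3 of the 7 camera mounts cover everything (all 35 triples fall short), so 4 is minimum.

4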